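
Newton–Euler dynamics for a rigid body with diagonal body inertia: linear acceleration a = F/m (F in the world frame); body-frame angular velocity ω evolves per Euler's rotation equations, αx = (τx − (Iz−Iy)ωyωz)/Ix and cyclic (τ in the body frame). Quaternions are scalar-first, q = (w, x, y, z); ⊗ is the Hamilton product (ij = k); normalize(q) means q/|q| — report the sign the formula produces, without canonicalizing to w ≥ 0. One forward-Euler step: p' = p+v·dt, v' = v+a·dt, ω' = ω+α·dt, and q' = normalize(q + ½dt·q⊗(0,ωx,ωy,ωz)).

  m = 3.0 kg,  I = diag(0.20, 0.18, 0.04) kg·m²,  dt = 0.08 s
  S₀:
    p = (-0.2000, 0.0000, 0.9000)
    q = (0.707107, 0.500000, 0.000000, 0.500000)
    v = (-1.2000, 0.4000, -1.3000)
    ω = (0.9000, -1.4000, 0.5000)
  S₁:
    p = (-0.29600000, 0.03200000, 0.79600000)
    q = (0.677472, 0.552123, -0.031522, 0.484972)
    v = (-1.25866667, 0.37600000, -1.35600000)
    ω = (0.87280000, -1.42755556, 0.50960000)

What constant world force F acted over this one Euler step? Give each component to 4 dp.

velocity change Δv = (-0.05866667, -0.02400000, -0.05600000)
applied force F = (-2.2000, -0.9000, -2.1000)

F = (-2.2000, -0.9000, -2.1000)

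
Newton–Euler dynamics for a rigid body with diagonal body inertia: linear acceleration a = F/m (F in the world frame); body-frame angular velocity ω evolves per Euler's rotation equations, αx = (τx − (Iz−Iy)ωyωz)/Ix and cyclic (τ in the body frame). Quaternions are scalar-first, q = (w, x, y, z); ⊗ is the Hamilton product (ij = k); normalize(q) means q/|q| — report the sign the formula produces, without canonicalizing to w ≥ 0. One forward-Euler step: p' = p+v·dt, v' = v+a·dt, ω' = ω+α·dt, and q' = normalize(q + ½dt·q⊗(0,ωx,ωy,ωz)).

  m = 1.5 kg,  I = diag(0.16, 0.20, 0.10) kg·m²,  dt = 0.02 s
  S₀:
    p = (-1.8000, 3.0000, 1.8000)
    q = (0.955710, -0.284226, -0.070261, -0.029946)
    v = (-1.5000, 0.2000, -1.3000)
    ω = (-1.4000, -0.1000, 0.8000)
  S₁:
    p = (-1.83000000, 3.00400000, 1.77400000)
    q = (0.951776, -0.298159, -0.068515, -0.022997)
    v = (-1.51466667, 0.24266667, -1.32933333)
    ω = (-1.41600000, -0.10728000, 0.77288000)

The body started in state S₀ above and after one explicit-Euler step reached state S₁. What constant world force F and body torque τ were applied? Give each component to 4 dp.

F = (-1.1000, 3.2000, -2.2000)
τ = (-0.1200, -0.1400, -0.1300)

Δω = ω₁−ω₀ = (-0.01600000, -0.00728000, -0.02712000)
ω₀×(Iω₀) = (0.0080, -0.0672, 0.0056)
τ = I·(Δω/dt) + ω₀×(Iω₀) = (-0.1200, -0.1400, -0.1300)
Δv = v₁−v₀ = (-0.01466667, 0.04266667, -0.02933333)
applied force F = (-1.1000, 3.2000, -2.2000)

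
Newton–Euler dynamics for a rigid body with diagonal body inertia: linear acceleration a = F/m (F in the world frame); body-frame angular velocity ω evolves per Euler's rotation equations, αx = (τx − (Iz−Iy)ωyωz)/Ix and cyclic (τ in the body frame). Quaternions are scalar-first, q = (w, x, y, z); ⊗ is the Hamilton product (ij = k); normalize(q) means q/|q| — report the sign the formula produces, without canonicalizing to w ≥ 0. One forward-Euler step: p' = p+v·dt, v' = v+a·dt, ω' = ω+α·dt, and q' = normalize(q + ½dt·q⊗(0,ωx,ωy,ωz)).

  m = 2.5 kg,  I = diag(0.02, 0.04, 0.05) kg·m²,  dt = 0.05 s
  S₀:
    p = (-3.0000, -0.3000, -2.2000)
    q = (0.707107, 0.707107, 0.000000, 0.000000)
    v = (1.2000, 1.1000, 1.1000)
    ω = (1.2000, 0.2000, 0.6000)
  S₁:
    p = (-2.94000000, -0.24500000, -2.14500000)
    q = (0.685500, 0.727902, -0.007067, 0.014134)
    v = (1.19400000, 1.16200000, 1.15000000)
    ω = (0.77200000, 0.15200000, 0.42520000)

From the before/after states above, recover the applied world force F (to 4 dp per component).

velocity change Δv = (-0.00600000, 0.06200000, 0.05000000)
applied force F = (-0.3000, 3.1000, 2.5000)

F = (-0.3000, 3.1000, 2.5000)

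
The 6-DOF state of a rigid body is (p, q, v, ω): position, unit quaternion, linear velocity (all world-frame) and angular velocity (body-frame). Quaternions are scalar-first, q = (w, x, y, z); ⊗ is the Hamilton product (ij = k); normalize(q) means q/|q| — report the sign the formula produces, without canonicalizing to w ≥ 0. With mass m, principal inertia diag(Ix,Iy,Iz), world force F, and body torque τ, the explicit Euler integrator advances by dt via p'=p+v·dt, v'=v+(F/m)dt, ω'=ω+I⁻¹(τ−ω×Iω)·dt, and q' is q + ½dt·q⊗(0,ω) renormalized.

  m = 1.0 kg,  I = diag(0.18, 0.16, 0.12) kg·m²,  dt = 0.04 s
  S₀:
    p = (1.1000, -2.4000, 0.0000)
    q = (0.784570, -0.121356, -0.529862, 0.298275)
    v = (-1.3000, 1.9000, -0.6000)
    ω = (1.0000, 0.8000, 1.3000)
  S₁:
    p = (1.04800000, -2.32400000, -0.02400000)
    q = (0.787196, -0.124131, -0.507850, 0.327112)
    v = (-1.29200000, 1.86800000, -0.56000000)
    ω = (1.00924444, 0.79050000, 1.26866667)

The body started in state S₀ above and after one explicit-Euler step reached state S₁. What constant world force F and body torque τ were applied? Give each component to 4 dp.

Δv = v₁−v₀ = (0.00800000, -0.03200000, 0.04000000)
F = m·Δv/dt = (0.2000, -0.8000, 1.0000)
ω₁ − ω₀ = (0.00924444, -0.00950000, -0.03133333)
gyro term ω₀×Iω₀ = (-0.0416, 0.0780, -0.0160)
applied torque τ = (0.0000, 0.0400, -0.1100)

F = (0.2000, -0.8000, 1.0000)
τ = (0.0000, 0.0400, -0.1100)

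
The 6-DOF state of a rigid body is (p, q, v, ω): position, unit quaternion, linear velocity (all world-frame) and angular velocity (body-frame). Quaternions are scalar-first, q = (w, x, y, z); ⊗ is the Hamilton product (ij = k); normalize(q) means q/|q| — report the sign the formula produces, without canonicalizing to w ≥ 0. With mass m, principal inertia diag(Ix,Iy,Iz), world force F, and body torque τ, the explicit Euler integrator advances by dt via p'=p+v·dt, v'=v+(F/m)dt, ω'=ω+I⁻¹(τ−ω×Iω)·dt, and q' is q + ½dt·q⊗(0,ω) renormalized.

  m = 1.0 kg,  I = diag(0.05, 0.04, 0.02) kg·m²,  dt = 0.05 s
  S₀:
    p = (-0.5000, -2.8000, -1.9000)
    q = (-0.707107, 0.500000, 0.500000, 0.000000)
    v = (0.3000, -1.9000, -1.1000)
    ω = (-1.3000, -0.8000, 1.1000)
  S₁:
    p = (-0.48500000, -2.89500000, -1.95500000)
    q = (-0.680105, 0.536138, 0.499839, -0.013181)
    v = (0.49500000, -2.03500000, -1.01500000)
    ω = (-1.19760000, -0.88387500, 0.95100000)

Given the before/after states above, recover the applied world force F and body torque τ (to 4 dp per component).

F = (3.9000, -2.7000, 1.7000)
τ = (0.1200, -0.1100, -0.0700)

v₁ − v₀ = (0.19500000, -0.13500000, 0.08500000)
applied force F = (3.9000, -2.7000, 1.7000)
rate change Δω = (0.10240000, -0.08387500, -0.14900000)
gyro term ω₀×Iω₀ = (0.0176, -0.0429, -0.0104)
τ = I·(Δω/dt) + ω₀×(Iω₀) = (0.1200, -0.1100, -0.0700)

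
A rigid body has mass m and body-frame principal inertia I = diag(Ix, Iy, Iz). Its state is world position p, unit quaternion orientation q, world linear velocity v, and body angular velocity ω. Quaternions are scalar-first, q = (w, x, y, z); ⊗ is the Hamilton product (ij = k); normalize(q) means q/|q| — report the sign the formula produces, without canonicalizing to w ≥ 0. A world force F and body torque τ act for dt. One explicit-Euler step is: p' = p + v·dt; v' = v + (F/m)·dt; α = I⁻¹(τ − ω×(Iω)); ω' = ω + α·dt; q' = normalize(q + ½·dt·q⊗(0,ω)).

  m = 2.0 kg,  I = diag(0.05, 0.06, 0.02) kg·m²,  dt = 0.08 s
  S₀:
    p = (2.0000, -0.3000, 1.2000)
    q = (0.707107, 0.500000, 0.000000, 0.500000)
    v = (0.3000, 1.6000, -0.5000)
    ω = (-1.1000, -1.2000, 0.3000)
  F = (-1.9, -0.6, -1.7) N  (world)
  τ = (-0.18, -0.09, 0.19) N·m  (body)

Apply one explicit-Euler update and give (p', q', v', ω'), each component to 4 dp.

linear accel F/m = (-0.9500, -0.3000, -0.8500)
p + v·dt = (2.0240, -0.1720, 1.1600)
v + (F/m)dt = (0.2240, 1.5760, -0.5680)
(τ − ω×Iω)/I = (-3.8880, -1.3350, 8.8400)
ω' = ω + α·dt = (-1.4110, -1.3068, 1.0072)
2q̇ = q⊗(0,ω) = (0.4000000, -0.1778177, -1.5485284, -0.3878679)
q + ½dt·q⊗(0,ω), renormalized = (0.7215, 0.4918, -0.0618, 0.4834)

p' = (2.0240, -0.1720, 1.1600)
q' = (0.7215, 0.4918, -0.0618, 0.4834)
v' = (0.2240, 1.5760, -0.5680)
ω' = (-1.4110, -1.3068, 1.0072)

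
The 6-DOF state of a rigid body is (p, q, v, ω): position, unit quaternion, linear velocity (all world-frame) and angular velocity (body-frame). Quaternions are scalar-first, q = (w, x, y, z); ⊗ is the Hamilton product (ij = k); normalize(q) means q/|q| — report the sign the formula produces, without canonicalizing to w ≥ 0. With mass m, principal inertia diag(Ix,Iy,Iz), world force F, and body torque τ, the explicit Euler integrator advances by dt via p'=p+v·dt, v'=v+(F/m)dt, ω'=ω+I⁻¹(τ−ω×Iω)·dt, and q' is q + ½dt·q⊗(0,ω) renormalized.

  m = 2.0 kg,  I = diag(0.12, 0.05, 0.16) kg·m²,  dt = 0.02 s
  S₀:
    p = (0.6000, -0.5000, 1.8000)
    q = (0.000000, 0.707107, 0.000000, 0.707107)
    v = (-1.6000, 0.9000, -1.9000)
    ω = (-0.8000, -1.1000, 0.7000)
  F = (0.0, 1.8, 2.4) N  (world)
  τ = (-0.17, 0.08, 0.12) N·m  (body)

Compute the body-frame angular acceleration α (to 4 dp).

gyro term ω×Iω = (-0.0847, 0.0224, -0.0616)
(τ − ω×Iω)/I = (-0.7108, 1.1520, 1.1350)

α = (-0.7108, 1.1520, 1.1350)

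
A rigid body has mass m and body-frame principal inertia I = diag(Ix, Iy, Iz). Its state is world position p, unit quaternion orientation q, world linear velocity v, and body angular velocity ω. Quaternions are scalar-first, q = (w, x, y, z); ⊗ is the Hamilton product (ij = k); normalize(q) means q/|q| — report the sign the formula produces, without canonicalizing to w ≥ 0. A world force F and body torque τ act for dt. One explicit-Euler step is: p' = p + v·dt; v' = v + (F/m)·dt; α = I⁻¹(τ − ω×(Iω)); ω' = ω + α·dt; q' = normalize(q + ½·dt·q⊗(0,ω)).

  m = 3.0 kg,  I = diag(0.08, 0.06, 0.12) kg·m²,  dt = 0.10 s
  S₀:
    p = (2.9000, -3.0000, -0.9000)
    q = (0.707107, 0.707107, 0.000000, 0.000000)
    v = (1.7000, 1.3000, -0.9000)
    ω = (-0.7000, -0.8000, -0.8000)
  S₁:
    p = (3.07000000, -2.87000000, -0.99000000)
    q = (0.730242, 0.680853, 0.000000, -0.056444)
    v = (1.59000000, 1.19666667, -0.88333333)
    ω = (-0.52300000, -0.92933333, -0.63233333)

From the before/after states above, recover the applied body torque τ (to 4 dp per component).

τ = (0.1800, -0.1000, 0.1900)

ω₁ − ω₀ = (0.17700000, -0.12933333, 0.16766667)
applied torque τ = (0.1800, -0.1000, 0.1900)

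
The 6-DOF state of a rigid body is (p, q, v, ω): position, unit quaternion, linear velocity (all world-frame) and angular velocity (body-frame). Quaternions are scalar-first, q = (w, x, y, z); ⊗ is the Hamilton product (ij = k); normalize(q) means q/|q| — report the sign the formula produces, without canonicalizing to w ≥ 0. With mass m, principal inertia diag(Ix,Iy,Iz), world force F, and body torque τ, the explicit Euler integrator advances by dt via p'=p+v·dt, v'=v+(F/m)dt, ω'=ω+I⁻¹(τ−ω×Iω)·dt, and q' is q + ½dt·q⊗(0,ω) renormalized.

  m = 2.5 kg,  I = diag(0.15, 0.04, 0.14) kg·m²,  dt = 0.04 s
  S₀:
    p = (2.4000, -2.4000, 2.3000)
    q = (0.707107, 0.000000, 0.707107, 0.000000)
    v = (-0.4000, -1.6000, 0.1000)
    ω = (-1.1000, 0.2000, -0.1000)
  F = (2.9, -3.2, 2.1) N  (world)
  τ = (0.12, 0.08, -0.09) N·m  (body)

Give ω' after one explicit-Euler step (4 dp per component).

ω×(Iω) gyroscopic = (-0.0020, 0.0011, 0.0242)
angular accel α = (0.8133, 1.9725, -0.8157)
new body rate ω' = (-1.0675, 0.2789, -0.1326)

ω' = (-1.0675, 0.2789, -0.1326)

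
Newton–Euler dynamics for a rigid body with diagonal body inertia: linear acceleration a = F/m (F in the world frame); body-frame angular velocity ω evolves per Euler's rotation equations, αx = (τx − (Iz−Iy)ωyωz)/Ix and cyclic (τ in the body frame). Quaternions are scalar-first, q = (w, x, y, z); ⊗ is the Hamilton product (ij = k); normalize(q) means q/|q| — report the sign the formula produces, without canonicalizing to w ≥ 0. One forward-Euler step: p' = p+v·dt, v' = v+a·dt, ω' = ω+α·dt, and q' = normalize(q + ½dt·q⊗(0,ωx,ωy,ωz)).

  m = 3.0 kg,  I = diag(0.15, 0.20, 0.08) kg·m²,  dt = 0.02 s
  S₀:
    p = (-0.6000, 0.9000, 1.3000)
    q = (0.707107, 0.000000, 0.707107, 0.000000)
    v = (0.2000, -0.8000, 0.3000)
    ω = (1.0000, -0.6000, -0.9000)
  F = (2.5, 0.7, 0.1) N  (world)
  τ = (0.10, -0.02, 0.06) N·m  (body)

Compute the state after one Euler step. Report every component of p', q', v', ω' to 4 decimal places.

p' = (-0.5960, 0.8840, 1.3060)
q' = (0.7113, 0.0007, 0.7028, -0.0134)
v' = (0.2167, -0.7953, 0.3007)
ω' = (1.0220, -0.5957, -0.8775)

precession coupling ω×(Iω) = (-0.0648, -0.0630, -0.0300)
(τ − ω×Iω)/I = (1.0987, 0.2150, 1.1250)
new body rate ω' = (1.0220, -0.5957, -0.8775)
Hamilton product q⊗(0,ω) = (0.4242642, 0.0707107, -0.4242642, -1.3435033)
updated quaternion q' = (0.7113, 0.0007, 0.7028, -0.0134)
linear accel F/m = (0.8333, 0.2333, 0.0333)
p' = p + v·dt = (-0.5960, 0.8840, 1.3060)
new velocity v' = (0.2167, -0.7953, 0.3007)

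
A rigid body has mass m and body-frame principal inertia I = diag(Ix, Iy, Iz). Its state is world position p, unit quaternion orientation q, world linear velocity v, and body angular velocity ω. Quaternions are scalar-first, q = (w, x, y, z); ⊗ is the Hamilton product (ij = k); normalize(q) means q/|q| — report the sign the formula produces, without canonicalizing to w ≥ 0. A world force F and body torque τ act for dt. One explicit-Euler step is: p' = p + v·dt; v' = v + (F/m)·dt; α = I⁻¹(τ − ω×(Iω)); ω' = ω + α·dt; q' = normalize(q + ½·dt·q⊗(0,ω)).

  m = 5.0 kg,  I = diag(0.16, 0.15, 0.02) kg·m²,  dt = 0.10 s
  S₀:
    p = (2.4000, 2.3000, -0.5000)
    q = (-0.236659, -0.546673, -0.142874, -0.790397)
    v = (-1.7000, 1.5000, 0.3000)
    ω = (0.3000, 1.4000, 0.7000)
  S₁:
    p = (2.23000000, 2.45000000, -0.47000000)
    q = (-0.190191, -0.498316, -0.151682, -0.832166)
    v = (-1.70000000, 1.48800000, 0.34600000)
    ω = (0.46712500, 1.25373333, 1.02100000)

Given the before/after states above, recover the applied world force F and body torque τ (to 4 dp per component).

v₁ − v₀ = (0.00000000, -0.01200000, 0.04600000)
applied force F = (0.0000, -0.6000, 2.3000)
rate change Δω = (0.16712500, -0.14626667, 0.32100000)
precession coupling = (-0.1274, 0.0294, -0.0042)
applied torque τ = (0.1400, -0.1900, 0.0600)

F = (0.0000, -0.6000, 2.3000)
τ = (0.1400, -0.1900, 0.0600)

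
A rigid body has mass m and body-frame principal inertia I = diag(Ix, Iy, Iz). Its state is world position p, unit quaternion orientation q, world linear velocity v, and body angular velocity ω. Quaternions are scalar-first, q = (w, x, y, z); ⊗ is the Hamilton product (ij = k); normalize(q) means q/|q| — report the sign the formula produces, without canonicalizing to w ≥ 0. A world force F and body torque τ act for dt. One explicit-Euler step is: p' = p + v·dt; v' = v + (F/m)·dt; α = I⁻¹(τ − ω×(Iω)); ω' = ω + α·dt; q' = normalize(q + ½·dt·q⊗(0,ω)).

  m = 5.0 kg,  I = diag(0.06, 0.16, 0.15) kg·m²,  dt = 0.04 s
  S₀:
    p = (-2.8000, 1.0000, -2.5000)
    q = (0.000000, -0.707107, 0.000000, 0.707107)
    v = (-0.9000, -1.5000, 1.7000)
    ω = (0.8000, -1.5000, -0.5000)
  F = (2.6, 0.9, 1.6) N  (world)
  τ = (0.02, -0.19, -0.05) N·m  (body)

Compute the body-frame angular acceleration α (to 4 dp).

gyro term ω×Iω = (-0.0075, 0.0360, -0.1200)
(τ − ω×Iω)/I = (0.4583, -1.4125, 0.4667)

α = (0.4583, -1.4125, 0.4667)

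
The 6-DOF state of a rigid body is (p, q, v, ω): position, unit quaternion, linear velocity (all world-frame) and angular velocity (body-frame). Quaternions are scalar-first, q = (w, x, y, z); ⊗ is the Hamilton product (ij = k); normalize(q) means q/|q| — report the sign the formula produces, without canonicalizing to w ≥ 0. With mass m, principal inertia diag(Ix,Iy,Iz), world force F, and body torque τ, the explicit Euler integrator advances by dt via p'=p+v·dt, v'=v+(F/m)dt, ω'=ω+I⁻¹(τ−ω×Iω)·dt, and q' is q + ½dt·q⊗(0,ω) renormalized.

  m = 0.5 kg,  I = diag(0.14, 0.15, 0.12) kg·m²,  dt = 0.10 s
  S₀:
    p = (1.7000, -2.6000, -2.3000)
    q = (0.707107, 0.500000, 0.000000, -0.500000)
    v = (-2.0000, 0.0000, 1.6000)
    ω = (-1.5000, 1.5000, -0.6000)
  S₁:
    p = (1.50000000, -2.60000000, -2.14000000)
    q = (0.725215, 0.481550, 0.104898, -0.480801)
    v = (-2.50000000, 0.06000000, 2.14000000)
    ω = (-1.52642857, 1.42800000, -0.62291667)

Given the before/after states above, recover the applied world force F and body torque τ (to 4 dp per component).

F = (-2.5000, 0.3000, 2.7000)
τ = (-0.0100, -0.0900, -0.0500)

v₁ − v₀ = (-0.50000000, 0.06000000, 0.54000000)
applied force F = (-2.5000, 0.3000, 2.7000)
Δω = ω₁−ω₀ = (-0.02642857, -0.07200000, -0.02291667)
applied torque τ = (-0.0100, -0.0900, -0.0500)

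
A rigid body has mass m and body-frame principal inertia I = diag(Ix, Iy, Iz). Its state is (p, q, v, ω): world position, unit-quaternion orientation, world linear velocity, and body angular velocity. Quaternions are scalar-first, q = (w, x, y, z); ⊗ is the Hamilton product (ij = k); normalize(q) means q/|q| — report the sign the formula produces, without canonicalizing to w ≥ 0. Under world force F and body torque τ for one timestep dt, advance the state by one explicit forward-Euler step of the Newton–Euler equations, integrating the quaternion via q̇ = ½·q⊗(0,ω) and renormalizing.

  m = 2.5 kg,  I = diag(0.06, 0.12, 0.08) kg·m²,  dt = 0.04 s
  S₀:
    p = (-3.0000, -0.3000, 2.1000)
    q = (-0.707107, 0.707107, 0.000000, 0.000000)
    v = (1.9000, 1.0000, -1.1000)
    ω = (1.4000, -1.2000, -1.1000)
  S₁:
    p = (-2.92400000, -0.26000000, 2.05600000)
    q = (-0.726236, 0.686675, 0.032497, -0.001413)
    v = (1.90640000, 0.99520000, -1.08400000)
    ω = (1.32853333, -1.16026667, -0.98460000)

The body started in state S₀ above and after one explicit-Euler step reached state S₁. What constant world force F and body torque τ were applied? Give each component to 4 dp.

F = (0.4000, -0.3000, 1.0000)
τ = (-0.1600, 0.1500, 0.1300)

rate change Δω = (-0.07146667, 0.03973333, 0.11540000)
ω₀×(Iω₀) = (-0.0528, 0.0308, -0.1008)
I·α + gyro = (-0.1600, 0.1500, 0.1300)
Δv = v₁−v₀ = (0.00640000, -0.00480000, 0.01600000)
m·(v₁−v₀)/dt = (0.4000, -0.3000, 1.0000)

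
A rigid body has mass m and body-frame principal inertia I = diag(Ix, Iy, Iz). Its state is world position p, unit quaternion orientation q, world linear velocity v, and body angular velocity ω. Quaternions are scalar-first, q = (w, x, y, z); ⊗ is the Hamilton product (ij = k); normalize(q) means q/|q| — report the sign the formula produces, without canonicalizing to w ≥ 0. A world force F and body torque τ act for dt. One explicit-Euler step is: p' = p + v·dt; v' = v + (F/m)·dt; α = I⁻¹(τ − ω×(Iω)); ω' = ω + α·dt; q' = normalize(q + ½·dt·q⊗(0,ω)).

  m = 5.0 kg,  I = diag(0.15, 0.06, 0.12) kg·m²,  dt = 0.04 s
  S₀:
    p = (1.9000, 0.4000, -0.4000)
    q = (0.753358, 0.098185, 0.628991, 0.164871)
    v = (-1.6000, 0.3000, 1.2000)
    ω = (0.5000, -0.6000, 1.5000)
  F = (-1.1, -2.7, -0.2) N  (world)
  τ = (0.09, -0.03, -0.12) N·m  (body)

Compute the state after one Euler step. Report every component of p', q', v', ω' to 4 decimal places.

angular accel α = (0.9600, -0.8750, -1.2250)
ω' = ω + α·dt = (0.5384, -0.6350, 1.4510)
Hamilton product q⊗(0,ω) = (0.0809956, 1.4190881, -0.5168568, 0.7566305)
q' = normalize(q + ½dt·q⊗(0,ω)) = (0.7545, 0.1265, 0.6183, 0.1799)
a = F/m = (-0.2200, -0.5400, -0.0400)
p' = p + v·dt = (1.8360, 0.4120, -0.3520)
v' = v + a·dt = (-1.6088, 0.2784, 1.1984)

p' = (1.8360, 0.4120, -0.3520)
q' = (0.7545, 0.1265, 0.6183, 0.1799)
v' = (-1.6088, 0.2784, 1.1984)
ω' = (0.5384, -0.6350, 1.4510)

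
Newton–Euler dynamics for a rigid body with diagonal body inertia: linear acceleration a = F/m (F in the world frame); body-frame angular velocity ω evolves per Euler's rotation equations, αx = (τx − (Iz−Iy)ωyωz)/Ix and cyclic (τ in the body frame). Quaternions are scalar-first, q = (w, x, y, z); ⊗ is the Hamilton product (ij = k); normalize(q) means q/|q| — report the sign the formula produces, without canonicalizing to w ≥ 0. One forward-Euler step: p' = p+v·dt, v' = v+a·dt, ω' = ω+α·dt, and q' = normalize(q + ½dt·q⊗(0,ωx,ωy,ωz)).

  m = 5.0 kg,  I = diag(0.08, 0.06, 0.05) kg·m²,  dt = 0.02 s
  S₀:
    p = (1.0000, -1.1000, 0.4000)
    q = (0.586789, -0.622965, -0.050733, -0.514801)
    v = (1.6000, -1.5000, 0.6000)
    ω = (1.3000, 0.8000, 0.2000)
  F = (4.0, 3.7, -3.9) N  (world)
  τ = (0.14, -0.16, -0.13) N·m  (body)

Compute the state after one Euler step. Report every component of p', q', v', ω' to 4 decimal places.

p' = (1.0320, -1.1300, 0.4120)
q' = (0.5963, -0.6112, -0.0515, -0.5179)
v' = (1.6160, -1.4852, 0.5844)
ω' = (1.3354, 0.7441, 0.1563)

precession coupling ω×(Iω) = (-0.0016, 0.0078, -0.0208)
(τ − ω×Iω)/I = (1.7700, -2.7967, -2.1840)
new body rate ω' = (1.3354, 0.7441, 0.1563)
2q̇ = q⊗(0,ω) = (0.9534011, 1.1645199, -0.0752171, -0.3150613)
q + ½dt·q⊗(0,ω), renormalized = (0.5963, -0.6112, -0.0515, -0.5179)
a = (0.8000, 0.7400, -0.7800)
p' = p + v·dt = (1.0320, -1.1300, 0.4120)
new velocity v' = (1.6160, -1.4852, 0.5844)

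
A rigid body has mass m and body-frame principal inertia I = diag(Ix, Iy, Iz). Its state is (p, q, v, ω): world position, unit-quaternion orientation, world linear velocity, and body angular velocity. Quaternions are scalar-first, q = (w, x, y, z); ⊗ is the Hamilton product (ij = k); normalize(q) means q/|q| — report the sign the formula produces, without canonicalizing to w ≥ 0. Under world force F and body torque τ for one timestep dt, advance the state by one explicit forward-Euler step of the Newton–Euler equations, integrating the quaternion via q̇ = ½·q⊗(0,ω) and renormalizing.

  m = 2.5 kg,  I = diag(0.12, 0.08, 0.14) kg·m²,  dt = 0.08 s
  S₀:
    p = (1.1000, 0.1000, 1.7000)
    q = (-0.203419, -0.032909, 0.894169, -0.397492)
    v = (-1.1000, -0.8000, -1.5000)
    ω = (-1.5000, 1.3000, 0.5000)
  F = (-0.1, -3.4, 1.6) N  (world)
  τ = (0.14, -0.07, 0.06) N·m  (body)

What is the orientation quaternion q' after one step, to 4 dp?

q' = (-0.2431, 0.0178, 0.9051, -0.3485)

q⊗(0,ω) = (-1.0130372, 1.2689526, 0.3482478, 1.1967623)
updated quaternion q' = (-0.2431, 0.0178, 0.9051, -0.3485)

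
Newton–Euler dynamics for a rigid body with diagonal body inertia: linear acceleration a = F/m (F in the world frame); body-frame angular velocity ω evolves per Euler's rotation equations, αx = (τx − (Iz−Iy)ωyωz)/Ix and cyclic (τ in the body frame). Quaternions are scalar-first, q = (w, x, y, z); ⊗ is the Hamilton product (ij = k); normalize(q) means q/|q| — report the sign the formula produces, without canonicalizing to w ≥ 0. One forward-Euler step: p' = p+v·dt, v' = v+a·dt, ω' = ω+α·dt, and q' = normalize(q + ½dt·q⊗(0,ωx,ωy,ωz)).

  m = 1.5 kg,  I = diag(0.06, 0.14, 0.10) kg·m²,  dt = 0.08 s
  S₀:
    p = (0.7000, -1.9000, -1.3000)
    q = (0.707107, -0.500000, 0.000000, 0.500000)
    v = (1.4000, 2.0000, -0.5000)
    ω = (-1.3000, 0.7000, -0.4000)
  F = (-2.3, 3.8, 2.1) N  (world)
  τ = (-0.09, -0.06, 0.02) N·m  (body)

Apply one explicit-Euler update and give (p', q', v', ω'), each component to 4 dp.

p' = (0.8120, -1.7400, -1.3400)
q' = (0.6878, -0.5497, -0.0142, 0.4738)
v' = (1.2773, 2.2027, -0.3880)
ω' = (-1.4349, 0.6776, -0.3258)

p' = p + v·dt = (0.8120, -1.7400, -1.3400)
v + (F/m)dt = (1.2773, 2.2027, -0.3880)
angular accel α = (-1.6867, -0.2800, 0.9280)
ω + α·dt = (-1.4349, 0.6776, -0.3258)
2q̇ = q⊗(0,ω) = (-0.4500000, -1.2692391, -0.3550251, -0.6328428)
updated quaternion q' = (0.6878, -0.5497, -0.0142, 0.4738)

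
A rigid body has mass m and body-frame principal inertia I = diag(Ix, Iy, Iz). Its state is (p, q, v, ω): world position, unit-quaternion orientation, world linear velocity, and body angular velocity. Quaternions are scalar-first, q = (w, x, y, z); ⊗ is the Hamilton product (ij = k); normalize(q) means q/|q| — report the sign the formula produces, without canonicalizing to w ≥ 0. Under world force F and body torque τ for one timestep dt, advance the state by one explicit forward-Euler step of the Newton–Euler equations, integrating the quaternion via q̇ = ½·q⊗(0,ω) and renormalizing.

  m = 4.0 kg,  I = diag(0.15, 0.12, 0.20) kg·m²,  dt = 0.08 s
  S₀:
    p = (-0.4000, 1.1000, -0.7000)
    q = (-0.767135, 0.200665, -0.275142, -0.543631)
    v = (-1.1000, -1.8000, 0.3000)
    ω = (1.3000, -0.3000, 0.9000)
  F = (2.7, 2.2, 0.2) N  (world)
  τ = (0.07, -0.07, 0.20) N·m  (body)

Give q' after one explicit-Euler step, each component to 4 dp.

q' = (-0.7597, 0.1440, -0.3008, -0.5582)

2q̇ = q⊗(0,ω) = (0.1458608, -1.4079926, -0.6571783, -0.3929364)
q + ½dt·q⊗(0,ω), renormalized = (-0.7597, 0.1440, -0.3008, -0.5582)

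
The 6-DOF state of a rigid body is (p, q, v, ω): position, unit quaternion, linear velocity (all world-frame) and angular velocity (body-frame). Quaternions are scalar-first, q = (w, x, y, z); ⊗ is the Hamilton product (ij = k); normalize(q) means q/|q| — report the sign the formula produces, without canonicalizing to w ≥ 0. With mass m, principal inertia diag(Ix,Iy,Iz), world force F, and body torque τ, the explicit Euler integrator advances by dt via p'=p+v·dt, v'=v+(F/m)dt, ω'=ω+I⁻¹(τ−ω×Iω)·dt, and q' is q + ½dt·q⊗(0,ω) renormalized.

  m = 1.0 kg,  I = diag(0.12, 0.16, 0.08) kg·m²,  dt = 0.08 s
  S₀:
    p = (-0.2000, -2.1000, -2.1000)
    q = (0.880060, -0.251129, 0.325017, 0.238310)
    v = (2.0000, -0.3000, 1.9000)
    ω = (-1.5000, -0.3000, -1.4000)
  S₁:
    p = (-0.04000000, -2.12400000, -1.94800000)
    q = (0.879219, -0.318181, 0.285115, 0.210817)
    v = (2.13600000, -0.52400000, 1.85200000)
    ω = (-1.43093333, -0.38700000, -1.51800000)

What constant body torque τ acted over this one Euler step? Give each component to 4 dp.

rate change Δω = (0.06906667, -0.08700000, -0.11800000)
τ = I·(Δω/dt) + ω₀×(Iω₀) = (0.0700, -0.0900, -0.1000)

τ = (0.0700, -0.0900, -0.1000)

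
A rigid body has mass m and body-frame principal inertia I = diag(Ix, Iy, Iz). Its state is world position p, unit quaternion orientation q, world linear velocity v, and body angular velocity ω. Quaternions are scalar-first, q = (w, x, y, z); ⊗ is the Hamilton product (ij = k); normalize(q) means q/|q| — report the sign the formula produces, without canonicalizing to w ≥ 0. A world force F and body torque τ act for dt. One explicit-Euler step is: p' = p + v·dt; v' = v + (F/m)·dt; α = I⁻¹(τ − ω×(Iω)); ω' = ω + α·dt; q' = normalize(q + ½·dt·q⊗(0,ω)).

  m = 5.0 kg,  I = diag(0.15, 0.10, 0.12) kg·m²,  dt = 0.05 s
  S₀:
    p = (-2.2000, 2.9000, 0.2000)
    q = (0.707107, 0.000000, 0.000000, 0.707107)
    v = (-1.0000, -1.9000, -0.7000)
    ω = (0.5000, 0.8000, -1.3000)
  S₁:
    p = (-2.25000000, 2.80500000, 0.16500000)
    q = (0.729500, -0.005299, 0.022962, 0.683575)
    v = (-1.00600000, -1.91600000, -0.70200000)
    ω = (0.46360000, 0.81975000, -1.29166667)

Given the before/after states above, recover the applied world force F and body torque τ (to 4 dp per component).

v₁ − v₀ = (-0.00600000, -0.01600000, -0.00200000)
F = m·Δv/dt = (-0.6000, -1.6000, -0.2000)
ω₁ − ω₀ = (-0.03640000, 0.01975000, 0.00833333)
precession coupling = (-0.0208, -0.0195, -0.0200)
τ = I·(Δω/dt) + ω₀×(Iω₀) = (-0.1300, 0.0200, 0.0000)

F = (-0.6000, -1.6000, -0.2000)
τ = (-0.1300, 0.0200, 0.0000)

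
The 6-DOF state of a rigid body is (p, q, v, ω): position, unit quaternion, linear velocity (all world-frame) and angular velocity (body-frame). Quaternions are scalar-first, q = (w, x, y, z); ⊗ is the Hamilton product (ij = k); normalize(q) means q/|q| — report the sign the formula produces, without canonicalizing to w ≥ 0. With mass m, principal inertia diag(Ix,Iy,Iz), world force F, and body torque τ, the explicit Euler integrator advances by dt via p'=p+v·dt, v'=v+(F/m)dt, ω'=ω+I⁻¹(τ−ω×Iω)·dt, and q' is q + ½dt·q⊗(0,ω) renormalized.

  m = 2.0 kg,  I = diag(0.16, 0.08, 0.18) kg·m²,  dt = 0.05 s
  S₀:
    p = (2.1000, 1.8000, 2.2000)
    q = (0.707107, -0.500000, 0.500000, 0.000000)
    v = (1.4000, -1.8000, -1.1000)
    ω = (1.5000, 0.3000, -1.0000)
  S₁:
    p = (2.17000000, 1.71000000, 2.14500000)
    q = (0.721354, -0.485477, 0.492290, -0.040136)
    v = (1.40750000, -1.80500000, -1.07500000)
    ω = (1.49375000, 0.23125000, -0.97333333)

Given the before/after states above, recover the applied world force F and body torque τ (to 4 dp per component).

Δω = ω₁−ω₀ = (-0.00625000, -0.06875000, 0.02666667)
precession coupling = (-0.0300, 0.0300, -0.0360)
I·α + gyro = (-0.0500, -0.0800, 0.0600)
v₁ − v₀ = (0.00750000, -0.00500000, 0.02500000)
m·(v₁−v₀)/dt = (0.3000, -0.2000, 1.0000)

F = (0.3000, -0.2000, 1.0000)
τ = (-0.0500, -0.0800, 0.0600)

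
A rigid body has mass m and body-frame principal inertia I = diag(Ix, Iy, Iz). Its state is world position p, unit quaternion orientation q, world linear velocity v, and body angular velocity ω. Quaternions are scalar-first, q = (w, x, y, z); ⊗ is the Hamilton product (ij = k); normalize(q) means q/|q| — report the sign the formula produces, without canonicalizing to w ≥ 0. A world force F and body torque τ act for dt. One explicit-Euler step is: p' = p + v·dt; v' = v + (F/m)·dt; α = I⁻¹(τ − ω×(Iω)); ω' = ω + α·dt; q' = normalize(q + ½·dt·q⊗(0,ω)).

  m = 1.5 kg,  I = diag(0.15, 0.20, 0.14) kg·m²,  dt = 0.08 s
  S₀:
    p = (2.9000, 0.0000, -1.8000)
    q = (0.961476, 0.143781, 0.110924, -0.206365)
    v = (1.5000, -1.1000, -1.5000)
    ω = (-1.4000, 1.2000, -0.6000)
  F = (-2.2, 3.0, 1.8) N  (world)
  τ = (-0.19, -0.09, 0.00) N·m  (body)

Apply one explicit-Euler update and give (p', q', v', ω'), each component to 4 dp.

p' = (3.0200, -0.0880, -1.9200)
q' = (0.9564, 0.0969, 0.1716, -0.2157)
v' = (1.3827, -0.9400, -1.4040)
ω' = (-1.5244, 1.1606, -0.5520)

precession coupling ω×(Iω) = (0.0432, 0.0084, -0.0840)
angular accel α = (-1.5547, -0.4920, 0.6000)
new body rate ω' = (-1.5244, 1.1606, -0.5520)
q⊗(0,ω) = (-0.0556344, -1.1649828, 1.5289508, -0.2490548)
updated quaternion q' = (0.9564, 0.0969, 0.1716, -0.2157)
p + v·dt = (3.0200, -0.0880, -1.9200)
v + (F/m)dt = (1.3827, -0.9400, -1.4040)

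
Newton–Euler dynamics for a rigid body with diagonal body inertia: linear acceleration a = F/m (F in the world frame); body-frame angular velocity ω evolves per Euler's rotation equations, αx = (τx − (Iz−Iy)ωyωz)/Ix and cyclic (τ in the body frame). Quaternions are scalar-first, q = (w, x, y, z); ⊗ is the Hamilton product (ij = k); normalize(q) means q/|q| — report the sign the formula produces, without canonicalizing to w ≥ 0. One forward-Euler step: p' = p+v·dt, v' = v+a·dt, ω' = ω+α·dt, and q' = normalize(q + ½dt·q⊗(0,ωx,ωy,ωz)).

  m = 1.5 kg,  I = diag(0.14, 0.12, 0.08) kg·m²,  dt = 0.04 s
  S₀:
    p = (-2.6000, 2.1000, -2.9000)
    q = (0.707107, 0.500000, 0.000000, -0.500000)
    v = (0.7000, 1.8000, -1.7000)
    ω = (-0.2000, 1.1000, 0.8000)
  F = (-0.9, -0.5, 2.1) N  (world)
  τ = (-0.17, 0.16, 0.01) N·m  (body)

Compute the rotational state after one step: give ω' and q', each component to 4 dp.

ω' = (-0.2385, 1.1565, 0.8028)
q' = (0.7168, 0.5080, 0.0096, -0.4775)

ω×(Iω) gyroscopic = (-0.0352, -0.0096, 0.0044)
(τ − ω×Iω)/I = (-0.9629, 1.4133, 0.0700)
ω' = ω + α·dt = (-0.2385, 1.1565, 0.8028)
Hamilton product q⊗(0,ω) = (0.5000000, 0.4085786, 0.4778177, 1.1156856)
q + ½dt·q⊗(0,ω), renormalized = (0.7168, 0.5080, 0.0096, -0.4775)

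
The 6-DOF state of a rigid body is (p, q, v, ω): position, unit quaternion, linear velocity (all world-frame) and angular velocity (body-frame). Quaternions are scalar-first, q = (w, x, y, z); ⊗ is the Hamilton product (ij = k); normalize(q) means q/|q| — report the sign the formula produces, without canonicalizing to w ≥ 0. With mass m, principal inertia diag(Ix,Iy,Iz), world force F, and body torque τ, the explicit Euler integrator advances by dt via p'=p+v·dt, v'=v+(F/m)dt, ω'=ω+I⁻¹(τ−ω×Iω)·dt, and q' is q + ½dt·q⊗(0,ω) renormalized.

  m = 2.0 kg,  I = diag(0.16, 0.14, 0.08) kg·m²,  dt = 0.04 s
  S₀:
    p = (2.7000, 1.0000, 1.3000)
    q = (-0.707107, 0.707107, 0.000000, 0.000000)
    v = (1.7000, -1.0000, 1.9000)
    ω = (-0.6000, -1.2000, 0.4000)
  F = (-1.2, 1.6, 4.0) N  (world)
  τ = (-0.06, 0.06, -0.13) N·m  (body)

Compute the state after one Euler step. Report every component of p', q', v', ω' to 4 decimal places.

gyro term ω×Iω = (0.0288, -0.0192, -0.0144)
α = I⁻¹(τ − ω×Iω) = (-0.5550, 0.5657, -1.4450)
ω + α·dt = (-0.6222, -1.1774, 0.3422)
2q̇ = q⊗(0,ω) = (0.4242642, 0.4242642, 0.5656856, -1.1313712)
q + ½dt·q⊗(0,ω), renormalized = (-0.6983, 0.7153, 0.0113, -0.0226)
linear accel F/m = (-0.6000, 0.8000, 2.0000)
p + v·dt = (2.7680, 0.9600, 1.3760)
v' = v + a·dt = (1.6760, -0.9680, 1.9800)

p' = (2.7680, 0.9600, 1.3760)
q' = (-0.6983, 0.7153, 0.0113, -0.0226)
v' = (1.6760, -0.9680, 1.9800)
ω' = (-0.6222, -1.1774, 0.3422)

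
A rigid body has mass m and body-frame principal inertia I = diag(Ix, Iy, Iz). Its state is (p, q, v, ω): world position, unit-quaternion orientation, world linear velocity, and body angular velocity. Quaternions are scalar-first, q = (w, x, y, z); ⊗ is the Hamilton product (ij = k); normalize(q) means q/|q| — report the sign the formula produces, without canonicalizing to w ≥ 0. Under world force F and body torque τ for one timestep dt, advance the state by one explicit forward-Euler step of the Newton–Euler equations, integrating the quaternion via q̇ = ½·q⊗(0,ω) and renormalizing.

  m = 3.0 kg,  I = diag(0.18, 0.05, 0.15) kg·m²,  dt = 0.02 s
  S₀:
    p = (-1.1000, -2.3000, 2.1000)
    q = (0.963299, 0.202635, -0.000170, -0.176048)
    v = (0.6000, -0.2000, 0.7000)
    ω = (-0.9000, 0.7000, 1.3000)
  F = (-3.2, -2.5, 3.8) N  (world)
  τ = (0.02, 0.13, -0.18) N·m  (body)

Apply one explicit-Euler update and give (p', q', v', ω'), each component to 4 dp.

precession coupling ω×(Iω) = (0.0910, -0.0351, 0.0819)
α = I⁻¹(τ − ω×Iω) = (-0.3944, 3.3020, -1.7460)
ω + α·dt = (-0.9079, 0.7660, 1.2651)
q⊗(0,ω) = (0.4113529, -0.7439565, 0.5693270, 1.3939802)
q' = normalize(q + ½dt·q⊗(0,ω)) = (0.9673, 0.1952, 0.0055, -0.1621)
a = F/m = (-1.0667, -0.8333, 1.2667)
p' = p + v·dt = (-1.0880, -2.3040, 2.1140)
new velocity v' = (0.5787, -0.2167, 0.7253)

p' = (-1.0880, -2.3040, 2.1140)
q' = (0.9673, 0.1952, 0.0055, -0.1621)
v' = (0.5787, -0.2167, 0.7253)
ω' = (-0.9079, 0.7660, 1.2651)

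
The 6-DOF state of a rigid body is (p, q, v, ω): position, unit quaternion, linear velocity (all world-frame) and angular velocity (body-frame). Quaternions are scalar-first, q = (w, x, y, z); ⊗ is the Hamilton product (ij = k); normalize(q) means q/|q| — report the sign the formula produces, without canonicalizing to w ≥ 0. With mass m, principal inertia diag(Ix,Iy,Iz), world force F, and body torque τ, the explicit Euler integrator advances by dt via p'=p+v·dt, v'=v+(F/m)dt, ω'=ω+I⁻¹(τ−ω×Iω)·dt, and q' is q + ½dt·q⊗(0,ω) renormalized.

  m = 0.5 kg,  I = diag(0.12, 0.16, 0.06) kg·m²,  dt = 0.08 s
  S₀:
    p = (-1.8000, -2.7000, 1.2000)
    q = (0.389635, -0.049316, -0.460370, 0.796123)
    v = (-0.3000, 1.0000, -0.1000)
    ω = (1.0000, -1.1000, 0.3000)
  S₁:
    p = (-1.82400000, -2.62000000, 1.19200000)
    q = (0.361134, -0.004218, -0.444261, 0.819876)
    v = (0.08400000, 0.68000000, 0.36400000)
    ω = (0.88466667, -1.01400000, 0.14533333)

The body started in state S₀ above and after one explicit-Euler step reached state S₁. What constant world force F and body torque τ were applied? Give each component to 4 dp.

F = (2.4000, -2.0000, 2.9000)
τ = (-0.1400, 0.1900, -0.1600)

ω₁ − ω₀ = (-0.11533333, 0.08600000, -0.15466667)
precession coupling = (0.0330, 0.0180, -0.0440)
τ = I·(Δω/dt) + ω₀×(Iω₀) = (-0.1400, 0.1900, -0.1600)
Δv = v₁−v₀ = (0.38400000, -0.32000000, 0.46400000)
F = m·Δv/dt = (2.4000, -2.0000, 2.9000)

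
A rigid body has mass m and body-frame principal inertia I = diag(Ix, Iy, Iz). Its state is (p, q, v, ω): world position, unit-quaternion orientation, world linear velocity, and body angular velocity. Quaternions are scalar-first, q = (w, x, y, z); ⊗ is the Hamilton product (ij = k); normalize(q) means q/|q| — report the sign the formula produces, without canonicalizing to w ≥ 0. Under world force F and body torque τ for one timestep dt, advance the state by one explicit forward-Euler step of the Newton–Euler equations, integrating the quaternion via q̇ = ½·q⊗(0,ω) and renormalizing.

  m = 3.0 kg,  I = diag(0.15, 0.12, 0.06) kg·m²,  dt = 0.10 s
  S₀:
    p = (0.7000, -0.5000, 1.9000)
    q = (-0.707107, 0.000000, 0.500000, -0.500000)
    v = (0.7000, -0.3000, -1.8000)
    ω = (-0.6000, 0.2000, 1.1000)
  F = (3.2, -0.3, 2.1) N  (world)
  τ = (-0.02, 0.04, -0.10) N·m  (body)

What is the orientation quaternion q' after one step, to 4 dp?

q' = (-0.6832, 0.0536, 0.5069, -0.5228)

Hamilton product q⊗(0,ω) = (0.4500000, 1.0742642, 0.1585786, -0.4778177)
updated quaternion q' = (-0.6832, 0.0536, 0.5069, -0.5228)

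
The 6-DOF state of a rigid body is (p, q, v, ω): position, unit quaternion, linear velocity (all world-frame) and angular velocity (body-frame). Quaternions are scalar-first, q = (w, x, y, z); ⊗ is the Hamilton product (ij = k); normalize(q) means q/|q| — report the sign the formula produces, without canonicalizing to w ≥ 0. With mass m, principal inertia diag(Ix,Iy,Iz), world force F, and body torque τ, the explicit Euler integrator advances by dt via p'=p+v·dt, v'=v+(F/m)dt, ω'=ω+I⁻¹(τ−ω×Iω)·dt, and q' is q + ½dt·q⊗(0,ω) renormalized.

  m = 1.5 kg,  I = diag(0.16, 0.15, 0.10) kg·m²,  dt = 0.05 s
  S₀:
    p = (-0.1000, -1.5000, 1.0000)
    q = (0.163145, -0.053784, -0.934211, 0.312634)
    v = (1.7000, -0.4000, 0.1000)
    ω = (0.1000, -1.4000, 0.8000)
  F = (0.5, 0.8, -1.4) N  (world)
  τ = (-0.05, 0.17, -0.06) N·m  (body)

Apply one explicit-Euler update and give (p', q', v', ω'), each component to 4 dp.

p' = (-0.0150, -1.5200, 1.0050)
q' = (0.1242, -0.0611, -0.9373, 0.3199)
v' = (1.7167, -0.3733, 0.0533)
ω' = (0.0669, -1.3449, 0.7693)

p' = p + v·dt = (-0.0150, -1.5200, 1.0050)
v' = v + a·dt = (1.7167, -0.3733, 0.0533)
angular accel α = (-0.6625, 1.1013, -0.6140)
ω' = ω + α·dt = (0.0669, -1.3449, 0.7693)
2q̇ = q⊗(0,ω) = (-1.5526242, -0.2933667, -0.1541124, 0.2992347)
q' = normalize(q + ½dt·q⊗(0,ω)) = (0.1242, -0.0611, -0.9373, 0.3199)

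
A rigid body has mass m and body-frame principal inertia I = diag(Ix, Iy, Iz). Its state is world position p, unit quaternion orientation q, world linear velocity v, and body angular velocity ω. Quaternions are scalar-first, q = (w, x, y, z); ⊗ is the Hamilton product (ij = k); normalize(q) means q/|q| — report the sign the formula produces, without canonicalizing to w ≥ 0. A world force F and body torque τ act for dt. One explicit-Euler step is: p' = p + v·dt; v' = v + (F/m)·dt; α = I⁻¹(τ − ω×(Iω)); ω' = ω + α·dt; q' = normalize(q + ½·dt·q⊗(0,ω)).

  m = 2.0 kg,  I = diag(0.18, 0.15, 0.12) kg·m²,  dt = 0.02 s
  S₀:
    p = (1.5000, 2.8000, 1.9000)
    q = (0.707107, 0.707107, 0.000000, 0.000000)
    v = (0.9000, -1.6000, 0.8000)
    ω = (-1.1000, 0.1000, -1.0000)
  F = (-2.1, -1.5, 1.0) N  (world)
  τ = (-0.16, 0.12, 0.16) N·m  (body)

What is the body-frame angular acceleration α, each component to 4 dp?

ω×(Iω) gyroscopic = (0.0030, 0.0660, 0.0033)
(τ − ω×Iω)/I = (-0.9056, 0.3600, 1.3058)

α = (-0.9056, 0.3600, 1.3058)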